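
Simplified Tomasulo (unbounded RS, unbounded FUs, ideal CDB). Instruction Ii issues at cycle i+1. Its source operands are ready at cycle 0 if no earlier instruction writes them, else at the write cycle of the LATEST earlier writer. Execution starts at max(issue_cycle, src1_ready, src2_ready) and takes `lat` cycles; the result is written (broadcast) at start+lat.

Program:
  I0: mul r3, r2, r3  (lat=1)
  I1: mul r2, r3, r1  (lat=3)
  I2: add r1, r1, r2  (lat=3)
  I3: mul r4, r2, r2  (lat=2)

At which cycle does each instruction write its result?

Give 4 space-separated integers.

Answer: 2 5 8 7

Derivation:
I0 mul r3: issue@1 deps=(None,None) exec_start@1 write@2
I1 mul r2: issue@2 deps=(0,None) exec_start@2 write@5
I2 add r1: issue@3 deps=(None,1) exec_start@5 write@8
I3 mul r4: issue@4 deps=(1,1) exec_start@5 write@7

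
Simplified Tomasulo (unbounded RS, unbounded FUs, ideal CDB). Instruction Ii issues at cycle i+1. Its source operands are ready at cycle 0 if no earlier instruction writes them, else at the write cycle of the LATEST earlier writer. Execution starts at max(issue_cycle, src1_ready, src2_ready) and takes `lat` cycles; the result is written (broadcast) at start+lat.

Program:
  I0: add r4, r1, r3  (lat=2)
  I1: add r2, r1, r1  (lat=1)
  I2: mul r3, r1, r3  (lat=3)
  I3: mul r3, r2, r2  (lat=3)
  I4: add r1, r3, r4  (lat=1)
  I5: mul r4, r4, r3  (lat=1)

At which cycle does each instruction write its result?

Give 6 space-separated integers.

Answer: 3 3 6 7 8 8

Derivation:
I0 add r4: issue@1 deps=(None,None) exec_start@1 write@3
I1 add r2: issue@2 deps=(None,None) exec_start@2 write@3
I2 mul r3: issue@3 deps=(None,None) exec_start@3 write@6
I3 mul r3: issue@4 deps=(1,1) exec_start@4 write@7
I4 add r1: issue@5 deps=(3,0) exec_start@7 write@8
I5 mul r4: issue@6 deps=(0,3) exec_start@7 write@8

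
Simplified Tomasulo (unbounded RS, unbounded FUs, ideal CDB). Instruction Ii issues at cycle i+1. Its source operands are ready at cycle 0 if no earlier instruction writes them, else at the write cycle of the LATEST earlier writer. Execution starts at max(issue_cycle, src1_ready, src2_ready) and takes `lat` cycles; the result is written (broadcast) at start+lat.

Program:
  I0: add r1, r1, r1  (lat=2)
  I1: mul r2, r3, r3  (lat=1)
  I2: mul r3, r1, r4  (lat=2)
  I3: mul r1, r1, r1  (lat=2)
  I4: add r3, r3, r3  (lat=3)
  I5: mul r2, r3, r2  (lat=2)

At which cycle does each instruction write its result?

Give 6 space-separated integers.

I0 add r1: issue@1 deps=(None,None) exec_start@1 write@3
I1 mul r2: issue@2 deps=(None,None) exec_start@2 write@3
I2 mul r3: issue@3 deps=(0,None) exec_start@3 write@5
I3 mul r1: issue@4 deps=(0,0) exec_start@4 write@6
I4 add r3: issue@5 deps=(2,2) exec_start@5 write@8
I5 mul r2: issue@6 deps=(4,1) exec_start@8 write@10

Answer: 3 3 5 6 8 10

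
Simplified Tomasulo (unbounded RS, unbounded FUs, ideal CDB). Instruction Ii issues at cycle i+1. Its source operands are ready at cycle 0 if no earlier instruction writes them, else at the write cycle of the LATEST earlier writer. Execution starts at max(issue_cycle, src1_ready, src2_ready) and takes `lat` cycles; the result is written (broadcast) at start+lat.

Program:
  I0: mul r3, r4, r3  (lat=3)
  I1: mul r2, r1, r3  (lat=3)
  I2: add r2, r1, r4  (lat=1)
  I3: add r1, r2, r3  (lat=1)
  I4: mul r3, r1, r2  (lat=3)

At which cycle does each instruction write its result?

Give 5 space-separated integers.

Answer: 4 7 4 5 8

Derivation:
I0 mul r3: issue@1 deps=(None,None) exec_start@1 write@4
I1 mul r2: issue@2 deps=(None,0) exec_start@4 write@7
I2 add r2: issue@3 deps=(None,None) exec_start@3 write@4
I3 add r1: issue@4 deps=(2,0) exec_start@4 write@5
I4 mul r3: issue@5 deps=(3,2) exec_start@5 write@8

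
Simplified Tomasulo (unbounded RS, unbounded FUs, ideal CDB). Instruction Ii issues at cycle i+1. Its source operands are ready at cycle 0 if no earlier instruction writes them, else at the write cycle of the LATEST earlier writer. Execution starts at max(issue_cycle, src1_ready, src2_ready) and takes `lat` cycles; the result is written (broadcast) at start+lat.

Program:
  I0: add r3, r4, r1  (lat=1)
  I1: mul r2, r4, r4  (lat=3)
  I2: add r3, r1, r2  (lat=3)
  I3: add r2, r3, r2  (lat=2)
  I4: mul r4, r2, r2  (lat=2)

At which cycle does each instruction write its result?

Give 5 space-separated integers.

Answer: 2 5 8 10 12

Derivation:
I0 add r3: issue@1 deps=(None,None) exec_start@1 write@2
I1 mul r2: issue@2 deps=(None,None) exec_start@2 write@5
I2 add r3: issue@3 deps=(None,1) exec_start@5 write@8
I3 add r2: issue@4 deps=(2,1) exec_start@8 write@10
I4 mul r4: issue@5 deps=(3,3) exec_start@10 write@12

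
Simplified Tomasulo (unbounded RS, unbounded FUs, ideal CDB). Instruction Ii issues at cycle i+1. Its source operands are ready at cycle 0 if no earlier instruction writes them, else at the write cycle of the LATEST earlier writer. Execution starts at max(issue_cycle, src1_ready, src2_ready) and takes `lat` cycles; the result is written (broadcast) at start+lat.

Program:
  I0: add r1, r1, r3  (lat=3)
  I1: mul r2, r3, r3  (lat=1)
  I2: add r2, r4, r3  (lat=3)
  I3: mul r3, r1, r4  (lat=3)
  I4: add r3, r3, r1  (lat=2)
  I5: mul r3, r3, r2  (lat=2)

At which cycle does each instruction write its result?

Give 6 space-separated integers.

I0 add r1: issue@1 deps=(None,None) exec_start@1 write@4
I1 mul r2: issue@2 deps=(None,None) exec_start@2 write@3
I2 add r2: issue@3 deps=(None,None) exec_start@3 write@6
I3 mul r3: issue@4 deps=(0,None) exec_start@4 write@7
I4 add r3: issue@5 deps=(3,0) exec_start@7 write@9
I5 mul r3: issue@6 deps=(4,2) exec_start@9 write@11

Answer: 4 3 6 7 9 11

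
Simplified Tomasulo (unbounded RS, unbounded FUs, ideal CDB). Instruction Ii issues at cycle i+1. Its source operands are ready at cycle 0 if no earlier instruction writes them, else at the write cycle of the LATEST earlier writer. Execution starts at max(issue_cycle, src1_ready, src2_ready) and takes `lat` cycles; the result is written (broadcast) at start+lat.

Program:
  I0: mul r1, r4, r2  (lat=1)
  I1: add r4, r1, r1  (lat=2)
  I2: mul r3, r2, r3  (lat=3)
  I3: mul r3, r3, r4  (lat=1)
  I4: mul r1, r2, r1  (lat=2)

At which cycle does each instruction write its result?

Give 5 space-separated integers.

Answer: 2 4 6 7 7

Derivation:
I0 mul r1: issue@1 deps=(None,None) exec_start@1 write@2
I1 add r4: issue@2 deps=(0,0) exec_start@2 write@4
I2 mul r3: issue@3 deps=(None,None) exec_start@3 write@6
I3 mul r3: issue@4 deps=(2,1) exec_start@6 write@7
I4 mul r1: issue@5 deps=(None,0) exec_start@5 write@7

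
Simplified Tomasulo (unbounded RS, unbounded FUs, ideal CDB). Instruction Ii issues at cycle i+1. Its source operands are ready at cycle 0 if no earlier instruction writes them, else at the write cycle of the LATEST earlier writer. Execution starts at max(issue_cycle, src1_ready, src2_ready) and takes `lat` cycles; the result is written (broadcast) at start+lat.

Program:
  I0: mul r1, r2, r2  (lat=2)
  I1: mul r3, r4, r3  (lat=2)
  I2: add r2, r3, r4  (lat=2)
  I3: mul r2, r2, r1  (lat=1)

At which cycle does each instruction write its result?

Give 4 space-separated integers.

I0 mul r1: issue@1 deps=(None,None) exec_start@1 write@3
I1 mul r3: issue@2 deps=(None,None) exec_start@2 write@4
I2 add r2: issue@3 deps=(1,None) exec_start@4 write@6
I3 mul r2: issue@4 deps=(2,0) exec_start@6 write@7

Answer: 3 4 6 7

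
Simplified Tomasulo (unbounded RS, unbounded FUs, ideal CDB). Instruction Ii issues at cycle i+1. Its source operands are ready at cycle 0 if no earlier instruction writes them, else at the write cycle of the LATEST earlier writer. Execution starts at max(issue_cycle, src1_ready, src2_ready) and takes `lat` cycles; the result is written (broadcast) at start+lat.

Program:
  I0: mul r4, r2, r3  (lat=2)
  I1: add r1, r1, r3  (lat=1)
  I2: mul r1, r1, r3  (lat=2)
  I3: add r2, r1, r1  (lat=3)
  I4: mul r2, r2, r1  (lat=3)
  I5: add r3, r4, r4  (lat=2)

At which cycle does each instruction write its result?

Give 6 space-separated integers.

Answer: 3 3 5 8 11 8

Derivation:
I0 mul r4: issue@1 deps=(None,None) exec_start@1 write@3
I1 add r1: issue@2 deps=(None,None) exec_start@2 write@3
I2 mul r1: issue@3 deps=(1,None) exec_start@3 write@5
I3 add r2: issue@4 deps=(2,2) exec_start@5 write@8
I4 mul r2: issue@5 deps=(3,2) exec_start@8 write@11
I5 add r3: issue@6 deps=(0,0) exec_start@6 write@8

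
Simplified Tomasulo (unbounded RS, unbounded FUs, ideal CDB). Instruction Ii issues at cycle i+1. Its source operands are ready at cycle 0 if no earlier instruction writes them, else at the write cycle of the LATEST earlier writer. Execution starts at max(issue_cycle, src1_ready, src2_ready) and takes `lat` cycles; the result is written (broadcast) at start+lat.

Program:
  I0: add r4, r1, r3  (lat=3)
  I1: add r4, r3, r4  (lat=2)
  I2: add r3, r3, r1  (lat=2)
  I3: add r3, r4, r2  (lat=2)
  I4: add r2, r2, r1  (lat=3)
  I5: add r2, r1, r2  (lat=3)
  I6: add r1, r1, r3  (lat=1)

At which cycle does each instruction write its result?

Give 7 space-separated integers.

Answer: 4 6 5 8 8 11 9

Derivation:
I0 add r4: issue@1 deps=(None,None) exec_start@1 write@4
I1 add r4: issue@2 deps=(None,0) exec_start@4 write@6
I2 add r3: issue@3 deps=(None,None) exec_start@3 write@5
I3 add r3: issue@4 deps=(1,None) exec_start@6 write@8
I4 add r2: issue@5 deps=(None,None) exec_start@5 write@8
I5 add r2: issue@6 deps=(None,4) exec_start@8 write@11
I6 add r1: issue@7 deps=(None,3) exec_start@8 write@9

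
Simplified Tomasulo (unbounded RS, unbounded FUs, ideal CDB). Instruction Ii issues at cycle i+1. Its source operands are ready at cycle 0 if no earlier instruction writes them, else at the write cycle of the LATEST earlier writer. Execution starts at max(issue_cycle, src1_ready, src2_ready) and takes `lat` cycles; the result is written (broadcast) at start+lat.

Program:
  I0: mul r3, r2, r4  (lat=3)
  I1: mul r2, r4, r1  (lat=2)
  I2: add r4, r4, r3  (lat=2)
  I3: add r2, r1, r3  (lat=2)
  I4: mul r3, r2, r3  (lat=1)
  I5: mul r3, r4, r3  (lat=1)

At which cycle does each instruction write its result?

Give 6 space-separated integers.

I0 mul r3: issue@1 deps=(None,None) exec_start@1 write@4
I1 mul r2: issue@2 deps=(None,None) exec_start@2 write@4
I2 add r4: issue@3 deps=(None,0) exec_start@4 write@6
I3 add r2: issue@4 deps=(None,0) exec_start@4 write@6
I4 mul r3: issue@5 deps=(3,0) exec_start@6 write@7
I5 mul r3: issue@6 deps=(2,4) exec_start@7 write@8

Answer: 4 4 6 6 7 8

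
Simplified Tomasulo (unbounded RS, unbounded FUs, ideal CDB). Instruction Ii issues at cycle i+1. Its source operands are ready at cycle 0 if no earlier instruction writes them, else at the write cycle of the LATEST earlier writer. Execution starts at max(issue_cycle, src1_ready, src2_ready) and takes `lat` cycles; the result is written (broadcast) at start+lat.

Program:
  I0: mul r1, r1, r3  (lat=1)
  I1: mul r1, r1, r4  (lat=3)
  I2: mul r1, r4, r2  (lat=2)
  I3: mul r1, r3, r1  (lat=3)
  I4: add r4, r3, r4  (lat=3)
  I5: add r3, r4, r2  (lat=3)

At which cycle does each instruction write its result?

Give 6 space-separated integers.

Answer: 2 5 5 8 8 11

Derivation:
I0 mul r1: issue@1 deps=(None,None) exec_start@1 write@2
I1 mul r1: issue@2 deps=(0,None) exec_start@2 write@5
I2 mul r1: issue@3 deps=(None,None) exec_start@3 write@5
I3 mul r1: issue@4 deps=(None,2) exec_start@5 write@8
I4 add r4: issue@5 deps=(None,None) exec_start@5 write@8
I5 add r3: issue@6 deps=(4,None) exec_start@8 write@11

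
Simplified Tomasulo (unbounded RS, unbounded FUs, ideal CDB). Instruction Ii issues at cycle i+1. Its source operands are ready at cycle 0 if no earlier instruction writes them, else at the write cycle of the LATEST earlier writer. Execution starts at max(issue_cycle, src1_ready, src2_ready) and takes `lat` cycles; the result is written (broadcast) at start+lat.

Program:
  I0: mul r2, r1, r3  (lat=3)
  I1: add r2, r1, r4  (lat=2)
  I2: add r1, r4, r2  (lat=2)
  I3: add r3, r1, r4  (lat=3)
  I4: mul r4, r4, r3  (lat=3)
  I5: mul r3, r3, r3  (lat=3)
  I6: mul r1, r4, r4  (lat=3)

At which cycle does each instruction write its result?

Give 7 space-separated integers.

Answer: 4 4 6 9 12 12 15

Derivation:
I0 mul r2: issue@1 deps=(None,None) exec_start@1 write@4
I1 add r2: issue@2 deps=(None,None) exec_start@2 write@4
I2 add r1: issue@3 deps=(None,1) exec_start@4 write@6
I3 add r3: issue@4 deps=(2,None) exec_start@6 write@9
I4 mul r4: issue@5 deps=(None,3) exec_start@9 write@12
I5 mul r3: issue@6 deps=(3,3) exec_start@9 write@12
I6 mul r1: issue@7 deps=(4,4) exec_start@12 write@15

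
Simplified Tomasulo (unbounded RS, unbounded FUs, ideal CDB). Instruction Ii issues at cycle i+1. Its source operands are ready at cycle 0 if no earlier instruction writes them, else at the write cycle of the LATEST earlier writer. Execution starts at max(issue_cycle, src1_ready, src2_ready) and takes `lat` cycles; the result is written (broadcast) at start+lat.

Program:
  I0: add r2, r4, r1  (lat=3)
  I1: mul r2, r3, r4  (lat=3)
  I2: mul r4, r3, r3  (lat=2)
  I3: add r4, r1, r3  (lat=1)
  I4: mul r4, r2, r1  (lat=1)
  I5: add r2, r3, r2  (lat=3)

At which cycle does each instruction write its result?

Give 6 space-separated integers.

Answer: 4 5 5 5 6 9

Derivation:
I0 add r2: issue@1 deps=(None,None) exec_start@1 write@4
I1 mul r2: issue@2 deps=(None,None) exec_start@2 write@5
I2 mul r4: issue@3 deps=(None,None) exec_start@3 write@5
I3 add r4: issue@4 deps=(None,None) exec_start@4 write@5
I4 mul r4: issue@5 deps=(1,None) exec_start@5 write@6
I5 add r2: issue@6 deps=(None,1) exec_start@6 write@9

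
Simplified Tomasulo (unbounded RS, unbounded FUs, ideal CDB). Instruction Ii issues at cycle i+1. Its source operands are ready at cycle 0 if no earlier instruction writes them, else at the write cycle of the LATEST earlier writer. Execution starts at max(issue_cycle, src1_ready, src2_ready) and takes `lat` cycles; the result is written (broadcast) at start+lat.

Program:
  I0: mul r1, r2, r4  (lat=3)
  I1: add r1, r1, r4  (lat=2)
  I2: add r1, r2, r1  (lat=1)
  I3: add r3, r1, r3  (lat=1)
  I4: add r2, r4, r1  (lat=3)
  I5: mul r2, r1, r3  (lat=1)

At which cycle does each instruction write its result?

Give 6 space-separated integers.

Answer: 4 6 7 8 10 9

Derivation:
I0 mul r1: issue@1 deps=(None,None) exec_start@1 write@4
I1 add r1: issue@2 deps=(0,None) exec_start@4 write@6
I2 add r1: issue@3 deps=(None,1) exec_start@6 write@7
I3 add r3: issue@4 deps=(2,None) exec_start@7 write@8
I4 add r2: issue@5 deps=(None,2) exec_start@7 write@10
I5 mul r2: issue@6 deps=(2,3) exec_start@8 write@9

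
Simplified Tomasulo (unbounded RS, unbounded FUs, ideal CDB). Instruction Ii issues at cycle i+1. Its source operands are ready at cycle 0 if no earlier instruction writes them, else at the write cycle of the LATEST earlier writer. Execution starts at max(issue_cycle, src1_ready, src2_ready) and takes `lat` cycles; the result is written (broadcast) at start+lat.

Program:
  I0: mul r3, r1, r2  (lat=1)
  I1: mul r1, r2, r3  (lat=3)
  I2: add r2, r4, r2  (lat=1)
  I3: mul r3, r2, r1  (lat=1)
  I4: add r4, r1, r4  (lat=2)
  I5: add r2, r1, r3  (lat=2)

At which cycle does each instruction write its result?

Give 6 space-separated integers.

Answer: 2 5 4 6 7 8

Derivation:
I0 mul r3: issue@1 deps=(None,None) exec_start@1 write@2
I1 mul r1: issue@2 deps=(None,0) exec_start@2 write@5
I2 add r2: issue@3 deps=(None,None) exec_start@3 write@4
I3 mul r3: issue@4 deps=(2,1) exec_start@5 write@6
I4 add r4: issue@5 deps=(1,None) exec_start@5 write@7
I5 add r2: issue@6 deps=(1,3) exec_start@6 write@8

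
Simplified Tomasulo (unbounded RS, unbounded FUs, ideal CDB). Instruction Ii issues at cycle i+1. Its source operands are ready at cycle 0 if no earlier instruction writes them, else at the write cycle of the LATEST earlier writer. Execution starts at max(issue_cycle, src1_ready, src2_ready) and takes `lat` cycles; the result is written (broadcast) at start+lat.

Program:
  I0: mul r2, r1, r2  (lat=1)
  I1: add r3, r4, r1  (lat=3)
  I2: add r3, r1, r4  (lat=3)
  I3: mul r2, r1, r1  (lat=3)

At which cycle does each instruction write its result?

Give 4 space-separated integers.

Answer: 2 5 6 7

Derivation:
I0 mul r2: issue@1 deps=(None,None) exec_start@1 write@2
I1 add r3: issue@2 deps=(None,None) exec_start@2 write@5
I2 add r3: issue@3 deps=(None,None) exec_start@3 write@6
I3 mul r2: issue@4 deps=(None,None) exec_start@4 write@7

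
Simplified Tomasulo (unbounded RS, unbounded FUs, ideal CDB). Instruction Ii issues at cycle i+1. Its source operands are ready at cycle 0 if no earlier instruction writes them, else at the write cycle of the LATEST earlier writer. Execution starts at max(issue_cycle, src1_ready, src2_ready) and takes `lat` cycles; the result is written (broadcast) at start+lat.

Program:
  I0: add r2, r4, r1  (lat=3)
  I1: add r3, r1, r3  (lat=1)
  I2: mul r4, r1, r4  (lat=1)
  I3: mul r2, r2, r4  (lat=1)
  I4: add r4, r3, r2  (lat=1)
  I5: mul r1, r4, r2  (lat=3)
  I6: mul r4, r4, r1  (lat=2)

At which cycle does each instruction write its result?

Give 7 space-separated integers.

I0 add r2: issue@1 deps=(None,None) exec_start@1 write@4
I1 add r3: issue@2 deps=(None,None) exec_start@2 write@3
I2 mul r4: issue@3 deps=(None,None) exec_start@3 write@4
I3 mul r2: issue@4 deps=(0,2) exec_start@4 write@5
I4 add r4: issue@5 deps=(1,3) exec_start@5 write@6
I5 mul r1: issue@6 deps=(4,3) exec_start@6 write@9
I6 mul r4: issue@7 deps=(4,5) exec_start@9 write@11

Answer: 4 3 4 5 6 9 11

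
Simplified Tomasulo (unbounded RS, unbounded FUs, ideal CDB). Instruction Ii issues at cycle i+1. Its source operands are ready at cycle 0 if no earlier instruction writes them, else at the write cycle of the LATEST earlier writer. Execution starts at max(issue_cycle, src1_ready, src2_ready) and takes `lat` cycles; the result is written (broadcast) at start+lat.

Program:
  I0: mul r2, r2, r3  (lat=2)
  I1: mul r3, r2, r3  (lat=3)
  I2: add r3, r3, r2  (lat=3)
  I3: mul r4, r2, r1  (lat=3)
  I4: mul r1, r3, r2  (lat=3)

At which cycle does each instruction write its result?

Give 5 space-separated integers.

I0 mul r2: issue@1 deps=(None,None) exec_start@1 write@3
I1 mul r3: issue@2 deps=(0,None) exec_start@3 write@6
I2 add r3: issue@3 deps=(1,0) exec_start@6 write@9
I3 mul r4: issue@4 deps=(0,None) exec_start@4 write@7
I4 mul r1: issue@5 deps=(2,0) exec_start@9 write@12

Answer: 3 6 9 7 12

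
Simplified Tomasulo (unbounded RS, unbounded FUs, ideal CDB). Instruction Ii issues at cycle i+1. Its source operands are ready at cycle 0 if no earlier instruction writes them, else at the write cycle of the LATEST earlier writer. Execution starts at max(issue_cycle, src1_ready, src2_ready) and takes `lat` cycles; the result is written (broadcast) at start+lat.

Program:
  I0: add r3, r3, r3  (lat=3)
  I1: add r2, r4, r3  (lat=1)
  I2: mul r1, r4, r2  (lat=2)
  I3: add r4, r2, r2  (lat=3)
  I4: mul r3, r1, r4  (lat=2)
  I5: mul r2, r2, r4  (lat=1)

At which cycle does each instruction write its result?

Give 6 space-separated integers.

Answer: 4 5 7 8 10 9

Derivation:
I0 add r3: issue@1 deps=(None,None) exec_start@1 write@4
I1 add r2: issue@2 deps=(None,0) exec_start@4 write@5
I2 mul r1: issue@3 deps=(None,1) exec_start@5 write@7
I3 add r4: issue@4 deps=(1,1) exec_start@5 write@8
I4 mul r3: issue@5 deps=(2,3) exec_start@8 write@10
I5 mul r2: issue@6 deps=(1,3) exec_start@8 write@9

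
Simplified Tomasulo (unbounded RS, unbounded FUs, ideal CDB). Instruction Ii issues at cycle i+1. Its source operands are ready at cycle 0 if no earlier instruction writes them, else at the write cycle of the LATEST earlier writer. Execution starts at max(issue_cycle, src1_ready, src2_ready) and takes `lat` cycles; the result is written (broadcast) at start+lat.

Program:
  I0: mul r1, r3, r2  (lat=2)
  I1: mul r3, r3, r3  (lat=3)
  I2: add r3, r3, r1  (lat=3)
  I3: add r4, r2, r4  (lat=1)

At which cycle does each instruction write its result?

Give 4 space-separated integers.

I0 mul r1: issue@1 deps=(None,None) exec_start@1 write@3
I1 mul r3: issue@2 deps=(None,None) exec_start@2 write@5
I2 add r3: issue@3 deps=(1,0) exec_start@5 write@8
I3 add r4: issue@4 deps=(None,None) exec_start@4 write@5

Answer: 3 5 8 5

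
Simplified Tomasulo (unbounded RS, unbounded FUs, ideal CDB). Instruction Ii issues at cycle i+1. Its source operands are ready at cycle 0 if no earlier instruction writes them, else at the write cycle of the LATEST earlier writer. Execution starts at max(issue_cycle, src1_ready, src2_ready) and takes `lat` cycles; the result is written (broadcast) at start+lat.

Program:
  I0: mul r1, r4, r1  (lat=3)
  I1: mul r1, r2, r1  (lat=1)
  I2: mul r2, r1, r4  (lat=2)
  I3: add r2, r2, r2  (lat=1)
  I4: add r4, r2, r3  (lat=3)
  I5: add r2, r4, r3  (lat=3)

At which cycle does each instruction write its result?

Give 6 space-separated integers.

Answer: 4 5 7 8 11 14

Derivation:
I0 mul r1: issue@1 deps=(None,None) exec_start@1 write@4
I1 mul r1: issue@2 deps=(None,0) exec_start@4 write@5
I2 mul r2: issue@3 deps=(1,None) exec_start@5 write@7
I3 add r2: issue@4 deps=(2,2) exec_start@7 write@8
I4 add r4: issue@5 deps=(3,None) exec_start@8 write@11
I5 add r2: issue@6 deps=(4,None) exec_start@11 write@14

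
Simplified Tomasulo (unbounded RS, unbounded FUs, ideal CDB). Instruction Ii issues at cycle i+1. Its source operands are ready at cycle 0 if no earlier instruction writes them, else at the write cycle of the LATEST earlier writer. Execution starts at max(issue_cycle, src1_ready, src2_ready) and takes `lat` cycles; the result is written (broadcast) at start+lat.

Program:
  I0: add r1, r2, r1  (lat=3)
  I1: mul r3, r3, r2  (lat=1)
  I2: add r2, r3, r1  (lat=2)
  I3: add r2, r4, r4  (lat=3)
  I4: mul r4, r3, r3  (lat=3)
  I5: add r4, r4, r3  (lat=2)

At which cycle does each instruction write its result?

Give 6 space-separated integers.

Answer: 4 3 6 7 8 10

Derivation:
I0 add r1: issue@1 deps=(None,None) exec_start@1 write@4
I1 mul r3: issue@2 deps=(None,None) exec_start@2 write@3
I2 add r2: issue@3 deps=(1,0) exec_start@4 write@6
I3 add r2: issue@4 deps=(None,None) exec_start@4 write@7
I4 mul r4: issue@5 deps=(1,1) exec_start@5 write@8
I5 add r4: issue@6 deps=(4,1) exec_start@8 write@10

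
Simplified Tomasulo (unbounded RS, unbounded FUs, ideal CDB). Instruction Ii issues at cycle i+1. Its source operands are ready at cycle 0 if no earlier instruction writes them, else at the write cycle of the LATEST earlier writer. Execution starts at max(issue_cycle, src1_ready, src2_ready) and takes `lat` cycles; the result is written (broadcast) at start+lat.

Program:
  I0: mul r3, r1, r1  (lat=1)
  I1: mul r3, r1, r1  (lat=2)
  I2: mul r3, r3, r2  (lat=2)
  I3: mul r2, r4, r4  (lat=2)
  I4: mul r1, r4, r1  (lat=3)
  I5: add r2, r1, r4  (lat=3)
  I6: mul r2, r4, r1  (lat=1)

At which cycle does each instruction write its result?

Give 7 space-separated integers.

I0 mul r3: issue@1 deps=(None,None) exec_start@1 write@2
I1 mul r3: issue@2 deps=(None,None) exec_start@2 write@4
I2 mul r3: issue@3 deps=(1,None) exec_start@4 write@6
I3 mul r2: issue@4 deps=(None,None) exec_start@4 write@6
I4 mul r1: issue@5 deps=(None,None) exec_start@5 write@8
I5 add r2: issue@6 deps=(4,None) exec_start@8 write@11
I6 mul r2: issue@7 deps=(None,4) exec_start@8 write@9

Answer: 2 4 6 6 8 11 9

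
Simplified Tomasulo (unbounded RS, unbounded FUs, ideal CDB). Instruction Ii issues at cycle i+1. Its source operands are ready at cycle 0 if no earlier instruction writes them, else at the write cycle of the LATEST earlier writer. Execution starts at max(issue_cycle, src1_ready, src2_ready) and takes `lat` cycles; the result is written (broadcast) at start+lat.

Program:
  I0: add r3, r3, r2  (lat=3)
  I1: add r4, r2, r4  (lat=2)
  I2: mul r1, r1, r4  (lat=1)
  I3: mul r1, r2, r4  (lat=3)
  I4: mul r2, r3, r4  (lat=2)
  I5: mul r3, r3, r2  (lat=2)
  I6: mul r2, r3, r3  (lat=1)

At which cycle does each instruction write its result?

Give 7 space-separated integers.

Answer: 4 4 5 7 7 9 10

Derivation:
I0 add r3: issue@1 deps=(None,None) exec_start@1 write@4
I1 add r4: issue@2 deps=(None,None) exec_start@2 write@4
I2 mul r1: issue@3 deps=(None,1) exec_start@4 write@5
I3 mul r1: issue@4 deps=(None,1) exec_start@4 write@7
I4 mul r2: issue@5 deps=(0,1) exec_start@5 write@7
I5 mul r3: issue@6 deps=(0,4) exec_start@7 write@9
I6 mul r2: issue@7 deps=(5,5) exec_start@9 write@10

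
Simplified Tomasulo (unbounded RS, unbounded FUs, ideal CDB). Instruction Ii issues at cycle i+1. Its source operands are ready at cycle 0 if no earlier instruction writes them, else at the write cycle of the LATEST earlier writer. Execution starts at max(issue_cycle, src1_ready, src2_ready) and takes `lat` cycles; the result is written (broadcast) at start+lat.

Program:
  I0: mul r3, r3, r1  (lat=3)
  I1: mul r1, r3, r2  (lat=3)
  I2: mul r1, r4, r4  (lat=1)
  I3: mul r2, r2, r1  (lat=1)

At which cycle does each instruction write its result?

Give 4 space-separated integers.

I0 mul r3: issue@1 deps=(None,None) exec_start@1 write@4
I1 mul r1: issue@2 deps=(0,None) exec_start@4 write@7
I2 mul r1: issue@3 deps=(None,None) exec_start@3 write@4
I3 mul r2: issue@4 deps=(None,2) exec_start@4 write@5

Answer: 4 7 4 5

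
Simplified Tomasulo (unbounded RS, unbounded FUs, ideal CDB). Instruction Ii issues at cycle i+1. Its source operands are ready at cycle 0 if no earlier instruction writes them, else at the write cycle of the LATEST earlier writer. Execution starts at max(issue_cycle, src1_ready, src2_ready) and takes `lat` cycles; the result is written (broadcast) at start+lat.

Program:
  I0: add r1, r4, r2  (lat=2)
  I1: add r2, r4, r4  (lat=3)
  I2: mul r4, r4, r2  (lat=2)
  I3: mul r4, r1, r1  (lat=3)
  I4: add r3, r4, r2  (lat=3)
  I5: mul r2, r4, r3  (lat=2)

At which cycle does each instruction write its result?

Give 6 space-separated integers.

Answer: 3 5 7 7 10 12

Derivation:
I0 add r1: issue@1 deps=(None,None) exec_start@1 write@3
I1 add r2: issue@2 deps=(None,None) exec_start@2 write@5
I2 mul r4: issue@3 deps=(None,1) exec_start@5 write@7
I3 mul r4: issue@4 deps=(0,0) exec_start@4 write@7
I4 add r3: issue@5 deps=(3,1) exec_start@7 write@10
I5 mul r2: issue@6 deps=(3,4) exec_start@10 write@12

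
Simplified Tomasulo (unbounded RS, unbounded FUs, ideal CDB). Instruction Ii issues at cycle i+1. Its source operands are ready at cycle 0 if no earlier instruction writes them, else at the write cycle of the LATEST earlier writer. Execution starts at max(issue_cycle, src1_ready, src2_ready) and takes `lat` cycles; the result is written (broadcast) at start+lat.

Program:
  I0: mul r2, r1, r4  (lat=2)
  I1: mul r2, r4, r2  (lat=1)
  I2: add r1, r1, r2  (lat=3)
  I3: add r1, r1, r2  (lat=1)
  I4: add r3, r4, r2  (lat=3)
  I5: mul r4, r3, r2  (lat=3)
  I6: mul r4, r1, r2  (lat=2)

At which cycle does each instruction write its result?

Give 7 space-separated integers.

I0 mul r2: issue@1 deps=(None,None) exec_start@1 write@3
I1 mul r2: issue@2 deps=(None,0) exec_start@3 write@4
I2 add r1: issue@3 deps=(None,1) exec_start@4 write@7
I3 add r1: issue@4 deps=(2,1) exec_start@7 write@8
I4 add r3: issue@5 deps=(None,1) exec_start@5 write@8
I5 mul r4: issue@6 deps=(4,1) exec_start@8 write@11
I6 mul r4: issue@7 deps=(3,1) exec_start@8 write@10

Answer: 3 4 7 8 8 11 10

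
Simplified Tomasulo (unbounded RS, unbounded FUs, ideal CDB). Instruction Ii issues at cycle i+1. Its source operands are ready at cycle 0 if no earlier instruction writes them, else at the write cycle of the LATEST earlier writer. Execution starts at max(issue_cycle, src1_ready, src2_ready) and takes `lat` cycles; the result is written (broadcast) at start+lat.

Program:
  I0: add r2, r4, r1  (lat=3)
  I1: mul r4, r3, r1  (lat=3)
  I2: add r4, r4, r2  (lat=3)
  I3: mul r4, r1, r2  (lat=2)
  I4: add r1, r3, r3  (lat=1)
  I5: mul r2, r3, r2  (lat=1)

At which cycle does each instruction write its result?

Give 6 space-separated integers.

Answer: 4 5 8 6 6 7

Derivation:
I0 add r2: issue@1 deps=(None,None) exec_start@1 write@4
I1 mul r4: issue@2 deps=(None,None) exec_start@2 write@5
I2 add r4: issue@3 deps=(1,0) exec_start@5 write@8
I3 mul r4: issue@4 deps=(None,0) exec_start@4 write@6
I4 add r1: issue@5 deps=(None,None) exec_start@5 write@6
I5 mul r2: issue@6 deps=(None,0) exec_start@6 write@7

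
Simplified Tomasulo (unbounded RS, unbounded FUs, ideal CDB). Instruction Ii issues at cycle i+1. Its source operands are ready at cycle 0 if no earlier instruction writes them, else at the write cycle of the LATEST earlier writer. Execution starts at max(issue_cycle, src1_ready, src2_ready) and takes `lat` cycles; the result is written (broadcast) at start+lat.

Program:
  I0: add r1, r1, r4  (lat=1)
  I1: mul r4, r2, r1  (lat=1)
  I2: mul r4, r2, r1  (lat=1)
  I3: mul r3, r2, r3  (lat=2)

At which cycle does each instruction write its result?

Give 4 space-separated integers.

Answer: 2 3 4 6

Derivation:
I0 add r1: issue@1 deps=(None,None) exec_start@1 write@2
I1 mul r4: issue@2 deps=(None,0) exec_start@2 write@3
I2 mul r4: issue@3 deps=(None,0) exec_start@3 write@4
I3 mul r3: issue@4 deps=(None,None) exec_start@4 write@6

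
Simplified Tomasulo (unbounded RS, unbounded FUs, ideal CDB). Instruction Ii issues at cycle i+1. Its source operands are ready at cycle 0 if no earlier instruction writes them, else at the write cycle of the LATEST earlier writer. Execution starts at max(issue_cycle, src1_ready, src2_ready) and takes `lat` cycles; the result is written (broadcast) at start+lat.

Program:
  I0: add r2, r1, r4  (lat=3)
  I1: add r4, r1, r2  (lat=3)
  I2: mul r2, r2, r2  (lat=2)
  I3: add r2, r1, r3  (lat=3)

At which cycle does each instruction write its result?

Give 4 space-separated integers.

Answer: 4 7 6 7

Derivation:
I0 add r2: issue@1 deps=(None,None) exec_start@1 write@4
I1 add r4: issue@2 deps=(None,0) exec_start@4 write@7
I2 mul r2: issue@3 deps=(0,0) exec_start@4 write@6
I3 add r2: issue@4 deps=(None,None) exec_start@4 write@7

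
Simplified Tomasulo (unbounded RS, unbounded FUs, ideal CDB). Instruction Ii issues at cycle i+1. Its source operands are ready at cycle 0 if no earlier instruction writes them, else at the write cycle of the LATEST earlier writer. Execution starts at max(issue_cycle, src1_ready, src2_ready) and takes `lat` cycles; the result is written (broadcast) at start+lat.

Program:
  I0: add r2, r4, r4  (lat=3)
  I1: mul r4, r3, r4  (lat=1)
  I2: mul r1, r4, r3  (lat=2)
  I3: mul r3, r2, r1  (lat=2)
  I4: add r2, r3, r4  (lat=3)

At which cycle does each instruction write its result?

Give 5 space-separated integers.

I0 add r2: issue@1 deps=(None,None) exec_start@1 write@4
I1 mul r4: issue@2 deps=(None,None) exec_start@2 write@3
I2 mul r1: issue@3 deps=(1,None) exec_start@3 write@5
I3 mul r3: issue@4 deps=(0,2) exec_start@5 write@7
I4 add r2: issue@5 deps=(3,1) exec_start@7 write@10

Answer: 4 3 5 7 10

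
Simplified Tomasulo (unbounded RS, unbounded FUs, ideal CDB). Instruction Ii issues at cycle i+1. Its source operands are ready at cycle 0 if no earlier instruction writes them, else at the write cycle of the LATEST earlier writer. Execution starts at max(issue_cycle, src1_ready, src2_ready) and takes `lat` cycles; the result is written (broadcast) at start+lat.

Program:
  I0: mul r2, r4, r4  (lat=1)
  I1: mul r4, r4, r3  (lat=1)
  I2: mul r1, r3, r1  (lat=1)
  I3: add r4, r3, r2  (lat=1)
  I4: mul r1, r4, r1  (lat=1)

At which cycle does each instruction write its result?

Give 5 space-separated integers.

Answer: 2 3 4 5 6

Derivation:
I0 mul r2: issue@1 deps=(None,None) exec_start@1 write@2
I1 mul r4: issue@2 deps=(None,None) exec_start@2 write@3
I2 mul r1: issue@3 deps=(None,None) exec_start@3 write@4
I3 add r4: issue@4 deps=(None,0) exec_start@4 write@5
I4 mul r1: issue@5 deps=(3,2) exec_start@5 write@6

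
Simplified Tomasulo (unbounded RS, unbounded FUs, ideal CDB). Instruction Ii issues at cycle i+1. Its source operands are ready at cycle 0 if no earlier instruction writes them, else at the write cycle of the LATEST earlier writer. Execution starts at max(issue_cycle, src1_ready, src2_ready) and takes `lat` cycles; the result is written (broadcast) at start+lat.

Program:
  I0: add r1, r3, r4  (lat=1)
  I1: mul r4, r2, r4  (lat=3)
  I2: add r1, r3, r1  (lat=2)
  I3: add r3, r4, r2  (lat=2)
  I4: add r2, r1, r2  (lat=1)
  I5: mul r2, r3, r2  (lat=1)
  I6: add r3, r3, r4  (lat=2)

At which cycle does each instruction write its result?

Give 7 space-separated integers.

I0 add r1: issue@1 deps=(None,None) exec_start@1 write@2
I1 mul r4: issue@2 deps=(None,None) exec_start@2 write@5
I2 add r1: issue@3 deps=(None,0) exec_start@3 write@5
I3 add r3: issue@4 deps=(1,None) exec_start@5 write@7
I4 add r2: issue@5 deps=(2,None) exec_start@5 write@6
I5 mul r2: issue@6 deps=(3,4) exec_start@7 write@8
I6 add r3: issue@7 deps=(3,1) exec_start@7 write@9

Answer: 2 5 5 7 6 8 9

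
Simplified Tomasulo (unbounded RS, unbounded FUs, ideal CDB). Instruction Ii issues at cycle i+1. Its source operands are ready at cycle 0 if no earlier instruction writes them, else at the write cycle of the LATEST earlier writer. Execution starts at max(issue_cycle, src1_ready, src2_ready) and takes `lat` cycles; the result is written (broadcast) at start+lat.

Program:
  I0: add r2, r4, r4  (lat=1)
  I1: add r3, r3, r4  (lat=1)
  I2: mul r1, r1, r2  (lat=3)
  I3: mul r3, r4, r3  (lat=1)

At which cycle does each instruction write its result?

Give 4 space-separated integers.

Answer: 2 3 6 5

Derivation:
I0 add r2: issue@1 deps=(None,None) exec_start@1 write@2
I1 add r3: issue@2 deps=(None,None) exec_start@2 write@3
I2 mul r1: issue@3 deps=(None,0) exec_start@3 write@6
I3 mul r3: issue@4 deps=(None,1) exec_start@4 write@5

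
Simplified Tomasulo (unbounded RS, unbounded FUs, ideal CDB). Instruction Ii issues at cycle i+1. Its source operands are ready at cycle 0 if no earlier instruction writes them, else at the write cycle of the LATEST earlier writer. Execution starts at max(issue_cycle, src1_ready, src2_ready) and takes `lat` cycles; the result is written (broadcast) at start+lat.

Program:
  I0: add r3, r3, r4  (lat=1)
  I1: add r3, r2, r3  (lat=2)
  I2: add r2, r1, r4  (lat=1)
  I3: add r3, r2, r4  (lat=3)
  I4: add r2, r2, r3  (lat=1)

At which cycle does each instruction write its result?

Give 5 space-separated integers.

Answer: 2 4 4 7 8

Derivation:
I0 add r3: issue@1 deps=(None,None) exec_start@1 write@2
I1 add r3: issue@2 deps=(None,0) exec_start@2 write@4
I2 add r2: issue@3 deps=(None,None) exec_start@3 write@4
I3 add r3: issue@4 deps=(2,None) exec_start@4 write@7
I4 add r2: issue@5 deps=(2,3) exec_start@7 write@8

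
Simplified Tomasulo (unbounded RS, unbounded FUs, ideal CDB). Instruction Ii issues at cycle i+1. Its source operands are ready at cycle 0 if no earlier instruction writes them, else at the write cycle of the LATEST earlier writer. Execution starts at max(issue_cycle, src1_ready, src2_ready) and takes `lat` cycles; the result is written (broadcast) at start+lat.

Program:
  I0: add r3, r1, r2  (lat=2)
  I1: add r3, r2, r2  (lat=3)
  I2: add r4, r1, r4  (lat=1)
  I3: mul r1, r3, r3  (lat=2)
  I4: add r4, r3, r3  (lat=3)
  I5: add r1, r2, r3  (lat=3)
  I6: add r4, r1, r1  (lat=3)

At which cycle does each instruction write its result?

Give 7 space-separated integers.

Answer: 3 5 4 7 8 9 12

Derivation:
I0 add r3: issue@1 deps=(None,None) exec_start@1 write@3
I1 add r3: issue@2 deps=(None,None) exec_start@2 write@5
I2 add r4: issue@3 deps=(None,None) exec_start@3 write@4
I3 mul r1: issue@4 deps=(1,1) exec_start@5 write@7
I4 add r4: issue@5 deps=(1,1) exec_start@5 write@8
I5 add r1: issue@6 deps=(None,1) exec_start@6 write@9
I6 add r4: issue@7 deps=(5,5) exec_start@9 write@12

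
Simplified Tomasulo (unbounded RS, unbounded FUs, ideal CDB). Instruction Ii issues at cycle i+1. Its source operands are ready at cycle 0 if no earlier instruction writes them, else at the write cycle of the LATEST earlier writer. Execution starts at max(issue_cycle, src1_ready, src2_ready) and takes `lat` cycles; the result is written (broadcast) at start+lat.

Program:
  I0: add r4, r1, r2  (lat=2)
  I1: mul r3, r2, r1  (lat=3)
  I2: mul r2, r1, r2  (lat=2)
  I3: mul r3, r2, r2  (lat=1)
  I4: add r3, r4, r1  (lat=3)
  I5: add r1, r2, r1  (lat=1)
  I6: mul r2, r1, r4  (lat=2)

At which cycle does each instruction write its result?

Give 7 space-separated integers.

I0 add r4: issue@1 deps=(None,None) exec_start@1 write@3
I1 mul r3: issue@2 deps=(None,None) exec_start@2 write@5
I2 mul r2: issue@3 deps=(None,None) exec_start@3 write@5
I3 mul r3: issue@4 deps=(2,2) exec_start@5 write@6
I4 add r3: issue@5 deps=(0,None) exec_start@5 write@8
I5 add r1: issue@6 deps=(2,None) exec_start@6 write@7
I6 mul r2: issue@7 deps=(5,0) exec_start@7 write@9

Answer: 3 5 5 6 8 7 9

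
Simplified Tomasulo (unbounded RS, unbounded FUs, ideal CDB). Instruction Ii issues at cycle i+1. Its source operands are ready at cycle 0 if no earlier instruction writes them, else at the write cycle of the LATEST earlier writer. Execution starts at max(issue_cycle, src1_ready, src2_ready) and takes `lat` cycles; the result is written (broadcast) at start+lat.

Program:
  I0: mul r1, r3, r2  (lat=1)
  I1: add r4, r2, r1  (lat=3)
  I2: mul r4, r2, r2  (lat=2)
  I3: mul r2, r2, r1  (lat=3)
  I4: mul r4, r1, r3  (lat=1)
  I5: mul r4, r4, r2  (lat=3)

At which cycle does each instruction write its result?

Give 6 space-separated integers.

I0 mul r1: issue@1 deps=(None,None) exec_start@1 write@2
I1 add r4: issue@2 deps=(None,0) exec_start@2 write@5
I2 mul r4: issue@3 deps=(None,None) exec_start@3 write@5
I3 mul r2: issue@4 deps=(None,0) exec_start@4 write@7
I4 mul r4: issue@5 deps=(0,None) exec_start@5 write@6
I5 mul r4: issue@6 deps=(4,3) exec_start@7 write@10

Answer: 2 5 5 7 6 10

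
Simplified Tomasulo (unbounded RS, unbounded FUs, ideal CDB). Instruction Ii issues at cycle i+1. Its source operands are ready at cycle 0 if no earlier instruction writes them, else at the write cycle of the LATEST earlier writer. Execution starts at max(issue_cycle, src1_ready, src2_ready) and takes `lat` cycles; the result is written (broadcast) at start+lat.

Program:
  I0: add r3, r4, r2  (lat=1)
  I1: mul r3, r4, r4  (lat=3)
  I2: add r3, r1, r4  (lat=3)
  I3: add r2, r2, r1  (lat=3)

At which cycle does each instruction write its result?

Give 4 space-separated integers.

I0 add r3: issue@1 deps=(None,None) exec_start@1 write@2
I1 mul r3: issue@2 deps=(None,None) exec_start@2 write@5
I2 add r3: issue@3 deps=(None,None) exec_start@3 write@6
I3 add r2: issue@4 deps=(None,None) exec_start@4 write@7

Answer: 2 5 6 7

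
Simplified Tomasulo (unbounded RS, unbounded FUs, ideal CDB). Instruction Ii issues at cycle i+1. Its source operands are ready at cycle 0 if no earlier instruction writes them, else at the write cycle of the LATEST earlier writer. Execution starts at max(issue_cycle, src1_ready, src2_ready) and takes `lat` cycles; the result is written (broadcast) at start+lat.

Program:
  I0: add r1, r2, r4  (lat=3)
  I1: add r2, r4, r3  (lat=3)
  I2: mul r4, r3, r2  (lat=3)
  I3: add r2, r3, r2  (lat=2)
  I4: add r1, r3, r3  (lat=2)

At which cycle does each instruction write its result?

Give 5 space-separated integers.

Answer: 4 5 8 7 7

Derivation:
I0 add r1: issue@1 deps=(None,None) exec_start@1 write@4
I1 add r2: issue@2 deps=(None,None) exec_start@2 write@5
I2 mul r4: issue@3 deps=(None,1) exec_start@5 write@8
I3 add r2: issue@4 deps=(None,1) exec_start@5 write@7
I4 add r1: issue@5 deps=(None,None) exec_start@5 write@7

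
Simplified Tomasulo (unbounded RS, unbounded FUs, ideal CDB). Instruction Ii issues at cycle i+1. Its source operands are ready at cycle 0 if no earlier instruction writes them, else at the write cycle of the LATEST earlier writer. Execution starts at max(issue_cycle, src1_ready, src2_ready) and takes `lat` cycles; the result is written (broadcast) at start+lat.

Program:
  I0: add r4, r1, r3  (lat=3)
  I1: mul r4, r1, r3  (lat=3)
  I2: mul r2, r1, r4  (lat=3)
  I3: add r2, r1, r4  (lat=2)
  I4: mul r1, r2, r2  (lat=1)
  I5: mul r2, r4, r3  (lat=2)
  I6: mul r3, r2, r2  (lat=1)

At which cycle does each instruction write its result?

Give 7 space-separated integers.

I0 add r4: issue@1 deps=(None,None) exec_start@1 write@4
I1 mul r4: issue@2 deps=(None,None) exec_start@2 write@5
I2 mul r2: issue@3 deps=(None,1) exec_start@5 write@8
I3 add r2: issue@4 deps=(None,1) exec_start@5 write@7
I4 mul r1: issue@5 deps=(3,3) exec_start@7 write@8
I5 mul r2: issue@6 deps=(1,None) exec_start@6 write@8
I6 mul r3: issue@7 deps=(5,5) exec_start@8 write@9

Answer: 4 5 8 7 8 8 9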